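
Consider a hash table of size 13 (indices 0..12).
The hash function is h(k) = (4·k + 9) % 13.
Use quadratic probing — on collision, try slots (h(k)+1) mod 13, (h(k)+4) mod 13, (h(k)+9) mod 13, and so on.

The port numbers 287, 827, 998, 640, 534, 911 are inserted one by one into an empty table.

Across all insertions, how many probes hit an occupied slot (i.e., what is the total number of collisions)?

Insert 287: h=0, slot 0 empty -> index 0.
Insert 827: h=2, slot 2 empty -> index 2.
Insert 998: h=10, slot 10 empty -> index 10.
Insert 640: h=8, slot 8 empty -> index 8.
Insert 534: h=0, slot 0 occupied -> index 1.
Insert 911: h=0, slots 0,1 occupied -> index 4.
Table: [287, 534, 827, —, 911, —, —, —, 640, —, 998, —, —]

3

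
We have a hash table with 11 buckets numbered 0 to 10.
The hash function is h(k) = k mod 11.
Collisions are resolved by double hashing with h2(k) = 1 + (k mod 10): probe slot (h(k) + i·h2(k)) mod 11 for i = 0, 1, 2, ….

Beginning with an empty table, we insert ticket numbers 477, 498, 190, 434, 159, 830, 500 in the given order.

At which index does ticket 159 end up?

2

477 hashes to 4; slot 4 is free => place at 4.
498 hashes to 3; slot 3 is free => place at 3.
190 hashes to 3, h2=1; 3,4 taken => place at 5.
434 hashes to 5, h2=5; 5 taken => place at 10.
159 hashes to 5, h2=10; 5,4,3 taken => place at 2.
830 hashes to 5, h2=1; 5 taken => place at 6.
500 hashes to 5, h2=1; 5,6 taken => place at 7.
Table: [_, _, 159, 498, 477, 190, 830, 500, _, _, 434]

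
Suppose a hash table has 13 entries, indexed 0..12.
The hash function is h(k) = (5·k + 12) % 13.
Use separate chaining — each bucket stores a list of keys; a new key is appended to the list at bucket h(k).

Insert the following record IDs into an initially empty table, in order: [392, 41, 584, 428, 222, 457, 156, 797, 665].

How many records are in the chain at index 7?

Insert 392: h=9, bucket 9 empty -> new chain.
Insert 41: h=9, bucket 9 nonempty -> append to chain.
Insert 584: h=7, bucket 7 empty -> new chain.
Insert 428: h=7, bucket 7 nonempty -> append to chain.
Insert 222: h=4, bucket 4 empty -> new chain.
Insert 457: h=9, bucket 9 nonempty -> append to chain.
Insert 156: h=12, bucket 12 empty -> new chain.
Insert 797: h=6, bucket 6 empty -> new chain.
Insert 665: h=9, bucket 9 nonempty -> append to chain.
Final buckets:
0: .
1: .
2: .
3: .
4: 222
5: .
6: 797
7: 584 -> 428
8: .
9: 392 -> 41 -> 457 -> 665
10: .
11: .
12: 156

2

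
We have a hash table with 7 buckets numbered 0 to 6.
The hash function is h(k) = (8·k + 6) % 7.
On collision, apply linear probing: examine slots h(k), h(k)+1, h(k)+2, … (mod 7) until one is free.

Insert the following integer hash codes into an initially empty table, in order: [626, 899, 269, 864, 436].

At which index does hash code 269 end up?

4

Insert 626: h=2, slot 2 empty -> index 2.
Insert 899: h=2, slot 2 occupied -> index 3.
Insert 269: h=2, slots 2,3 occupied -> index 4.
Insert 864: h=2, slots 2,3,4 occupied -> index 5.
Insert 436: h=1, slot 1 empty -> index 1.
Table: [., 436, 626, 899, 269, 864, .]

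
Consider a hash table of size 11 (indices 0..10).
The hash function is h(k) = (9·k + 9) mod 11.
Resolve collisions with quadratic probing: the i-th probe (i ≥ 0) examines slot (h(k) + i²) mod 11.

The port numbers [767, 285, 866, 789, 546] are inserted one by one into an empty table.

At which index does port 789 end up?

8

767: h=4 => slot 4
285: h=0 => slot 0
866: h=4, probe 4,5 => slot 5
789: h=4, probe 4,5,8 => slot 8
546: h=6 => slot 6
Table: [285, ∅, ∅, ∅, 767, 866, 546, ∅, 789, ∅, ∅]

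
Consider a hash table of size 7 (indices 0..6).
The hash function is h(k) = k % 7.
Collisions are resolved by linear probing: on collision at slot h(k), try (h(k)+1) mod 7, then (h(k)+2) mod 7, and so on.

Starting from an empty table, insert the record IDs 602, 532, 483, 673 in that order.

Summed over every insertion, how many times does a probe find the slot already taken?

Insert 602: h=0, slot 0 empty -> index 0.
Insert 532: h=0, slot 0 occupied -> index 1.
Insert 483: h=0, slots 0,1 occupied -> index 2.
Insert 673: h=1, slots 1,2 occupied -> index 3.
Table: [602, 532, 483, 673, _, _, _]

5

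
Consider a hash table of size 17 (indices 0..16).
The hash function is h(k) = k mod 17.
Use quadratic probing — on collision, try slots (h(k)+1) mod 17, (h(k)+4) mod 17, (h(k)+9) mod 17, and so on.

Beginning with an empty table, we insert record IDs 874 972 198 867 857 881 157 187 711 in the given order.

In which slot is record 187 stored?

874: h=7 => slot 7
972: h=3 => slot 3
198: h=11 => slot 11
867: h=0 => slot 0
857: h=7, probe 7,8 => slot 8
881: h=14 => slot 14
157: h=4 => slot 4
187: h=0, probe 0,1 => slot 1
711: h=14, probe 14,15 => slot 15
Table: [867, 187, -, 972, 157, -, -, 874, 857, -, -, 198, -, -, 881, 711, -]

1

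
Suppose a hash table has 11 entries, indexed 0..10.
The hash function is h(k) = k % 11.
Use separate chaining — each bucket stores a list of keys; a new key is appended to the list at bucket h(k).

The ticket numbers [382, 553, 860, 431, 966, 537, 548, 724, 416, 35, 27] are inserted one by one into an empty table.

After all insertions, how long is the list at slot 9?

5

Insert 382: h=8, bucket 8 empty → new chain.
Insert 553: h=3, bucket 3 empty → new chain.
Insert 860: h=2, bucket 2 empty → new chain.
Insert 431: h=2, bucket 2 nonempty → append to chain.
Insert 966: h=9, bucket 9 empty → new chain.
Insert 537: h=9, bucket 9 nonempty → append to chain.
Insert 548: h=9, bucket 9 nonempty → append to chain.
Insert 724: h=9, bucket 9 nonempty → append to chain.
Insert 416: h=9, bucket 9 nonempty → append to chain.
Insert 35: h=2, bucket 2 nonempty → append to chain.
Insert 27: h=5, bucket 5 empty → new chain.
Final buckets:
0: —
1: —
2: 860 -> 431 -> 35
3: 553
4: —
5: 27
6: —
7: —
8: 382
9: 966 -> 537 -> 548 -> 724 -> 416
10: —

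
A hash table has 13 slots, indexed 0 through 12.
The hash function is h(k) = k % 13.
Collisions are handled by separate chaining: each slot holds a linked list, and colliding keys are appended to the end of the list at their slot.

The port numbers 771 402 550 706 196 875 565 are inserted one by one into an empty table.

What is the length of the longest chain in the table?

Insert 771: h=4, bucket 4 empty -> new chain.
Insert 402: h=12, bucket 12 empty -> new chain.
Insert 550: h=4, bucket 4 nonempty -> append to chain.
Insert 706: h=4, bucket 4 nonempty -> append to chain.
Insert 196: h=1, bucket 1 empty -> new chain.
Insert 875: h=4, bucket 4 nonempty -> append to chain.
Insert 565: h=6, bucket 6 empty -> new chain.
Final buckets:
0: —
1: 196
2: —
3: —
4: 771 -> 550 -> 706 -> 875
5: —
6: 565
7: —
8: —
9: —
10: —
11: —
12: 402

4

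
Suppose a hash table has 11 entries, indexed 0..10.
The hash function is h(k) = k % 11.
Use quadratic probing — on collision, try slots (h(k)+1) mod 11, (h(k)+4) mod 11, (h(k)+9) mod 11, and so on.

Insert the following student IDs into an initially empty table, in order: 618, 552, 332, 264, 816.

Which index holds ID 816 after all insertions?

618 hashes to 2; slot 2 is free -> place at 2.
552 hashes to 2; 2 taken -> place at 3.
332 hashes to 2; 2,3 taken -> place at 6.
264 hashes to 0; slot 0 is free -> place at 0.
816 hashes to 2; 2,3,6,0 taken -> place at 7.
Table: [264, ., 618, 552, ., ., 332, 816, ., ., .]

7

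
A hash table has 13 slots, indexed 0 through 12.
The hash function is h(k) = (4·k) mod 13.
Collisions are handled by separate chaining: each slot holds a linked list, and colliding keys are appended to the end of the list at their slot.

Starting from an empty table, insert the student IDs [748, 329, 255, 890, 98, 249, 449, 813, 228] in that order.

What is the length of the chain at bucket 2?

Insert 748: h=2, bucket 2 empty → new chain.
Insert 329: h=3, bucket 3 empty → new chain.
Insert 255: h=6, bucket 6 empty → new chain.
Insert 890: h=11, bucket 11 empty → new chain.
Insert 98: h=2, bucket 2 nonempty → append to chain.
Insert 249: h=8, bucket 8 empty → new chain.
Insert 449: h=2, bucket 2 nonempty → append to chain.
Insert 813: h=2, bucket 2 nonempty → append to chain.
Insert 228: h=2, bucket 2 nonempty → append to chain.
Final buckets:
0: .
1: .
2: 748 -> 98 -> 449 -> 813 -> 228
3: 329
4: .
5: .
6: 255
7: .
8: 249
9: .
10: .
11: 890
12: .

5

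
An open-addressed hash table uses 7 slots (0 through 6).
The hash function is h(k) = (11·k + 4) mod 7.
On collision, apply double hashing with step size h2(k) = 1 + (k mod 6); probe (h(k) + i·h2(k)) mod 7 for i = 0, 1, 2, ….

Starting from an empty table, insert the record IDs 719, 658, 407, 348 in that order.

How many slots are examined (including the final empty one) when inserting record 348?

719 hashes to 3; slot 3 is free => place at 3.
658 hashes to 4; slot 4 is free => place at 4.
407 hashes to 1; slot 1 is free => place at 1.
348 hashes to 3, h2=1; 3,4 taken => place at 5.
Table: [., 407, ., 719, 658, 348, .]

3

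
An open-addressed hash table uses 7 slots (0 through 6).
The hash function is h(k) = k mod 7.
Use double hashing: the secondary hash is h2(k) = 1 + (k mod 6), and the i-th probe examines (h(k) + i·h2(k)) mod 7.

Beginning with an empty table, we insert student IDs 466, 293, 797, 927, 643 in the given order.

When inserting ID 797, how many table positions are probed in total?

2

466: h=4 → slot 4
293: h=6 → slot 6
797: h=6, h2=6, probe 6,5 → slot 5
927: h=3 → slot 3
643: h=6, h2=2, probe 6,1 → slot 1
Table: [., 643, ., 927, 466, 797, 293]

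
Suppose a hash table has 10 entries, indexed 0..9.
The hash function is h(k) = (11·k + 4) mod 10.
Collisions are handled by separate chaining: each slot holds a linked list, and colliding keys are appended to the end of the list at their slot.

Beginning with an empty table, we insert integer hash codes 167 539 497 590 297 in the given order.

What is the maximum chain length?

167 -> bucket 1
539 -> bucket 3
497 -> bucket 1 (collision)
590 -> bucket 4
297 -> bucket 1 (collision)
Final buckets:
0: ∅
1: 167 -> 497 -> 297
2: ∅
3: 539
4: 590
5: ∅
6: ∅
7: ∅
8: ∅
9: ∅

3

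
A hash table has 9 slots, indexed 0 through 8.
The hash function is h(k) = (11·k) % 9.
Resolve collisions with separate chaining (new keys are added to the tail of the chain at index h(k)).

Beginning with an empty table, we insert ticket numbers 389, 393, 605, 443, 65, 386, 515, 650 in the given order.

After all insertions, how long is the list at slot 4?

Insert 389: h=4, bucket 4 empty -> new chain.
Insert 393: h=3, bucket 3 empty -> new chain.
Insert 605: h=4, bucket 4 nonempty -> append to chain.
Insert 443: h=4, bucket 4 nonempty -> append to chain.
Insert 65: h=4, bucket 4 nonempty -> append to chain.
Insert 386: h=7, bucket 7 empty -> new chain.
Insert 515: h=4, bucket 4 nonempty -> append to chain.
Insert 650: h=4, bucket 4 nonempty -> append to chain.
Final buckets:
0: -
1: -
2: -
3: 393
4: 389 -> 605 -> 443 -> 65 -> 515 -> 650
5: -
6: -
7: 386
8: -

6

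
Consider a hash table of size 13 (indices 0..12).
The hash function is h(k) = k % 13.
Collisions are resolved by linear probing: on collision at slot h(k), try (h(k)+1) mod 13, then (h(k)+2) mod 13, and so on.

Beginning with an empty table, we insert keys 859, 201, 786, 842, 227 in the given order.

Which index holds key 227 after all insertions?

859 hashes to 1; slot 1 is free → place at 1.
201 hashes to 6; slot 6 is free → place at 6.
786 hashes to 6; 6 taken → place at 7.
842 hashes to 10; slot 10 is free → place at 10.
227 hashes to 6; 6,7 taken → place at 8.
Table: [—, 859, —, —, —, —, 201, 786, 227, —, 842, —, —]

8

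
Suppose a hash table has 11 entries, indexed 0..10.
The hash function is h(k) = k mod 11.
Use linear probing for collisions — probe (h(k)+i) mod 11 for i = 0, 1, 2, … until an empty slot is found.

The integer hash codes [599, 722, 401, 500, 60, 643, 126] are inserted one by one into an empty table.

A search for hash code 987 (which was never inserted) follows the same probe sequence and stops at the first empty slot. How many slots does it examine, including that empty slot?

Insert 599: h=5, slot 5 empty → index 5.
Insert 722: h=7, slot 7 empty → index 7.
Insert 401: h=5, slot 5 occupied → index 6.
Insert 500: h=5, slots 5,6,7 occupied → index 8.
Insert 60: h=5, slots 5,6,7,8 occupied → index 9.
Insert 643: h=5, slots 5,6,7,8,9 occupied → index 10.
Insert 126: h=5, slots 5,6,7,8,9,10 occupied → index 0.
Table: [126, —, —, —, —, 599, 401, 722, 500, 60, 643]
Lookup 987: h=8, probe 8,9,10,0,1 → slot 1 empty, not found.

5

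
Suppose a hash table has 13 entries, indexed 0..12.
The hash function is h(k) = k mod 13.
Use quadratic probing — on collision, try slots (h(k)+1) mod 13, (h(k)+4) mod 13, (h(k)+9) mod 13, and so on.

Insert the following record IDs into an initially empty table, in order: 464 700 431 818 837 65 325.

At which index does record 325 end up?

464 hashes to 9; slot 9 is free -> place at 9.
700 hashes to 11; slot 11 is free -> place at 11.
431 hashes to 2; slot 2 is free -> place at 2.
818 hashes to 12; slot 12 is free -> place at 12.
837 hashes to 5; slot 5 is free -> place at 5.
65 hashes to 0; slot 0 is free -> place at 0.
325 hashes to 0; 0 taken -> place at 1.
Table: [65, 325, 431, _, _, 837, _, _, _, 464, _, 700, 818]

1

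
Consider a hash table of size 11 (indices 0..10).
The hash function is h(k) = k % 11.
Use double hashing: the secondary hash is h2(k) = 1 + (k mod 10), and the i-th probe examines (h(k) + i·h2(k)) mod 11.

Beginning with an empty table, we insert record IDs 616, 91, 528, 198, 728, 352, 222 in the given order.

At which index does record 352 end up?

6

616 hashes to 0; slot 0 is free -> place at 0.
91 hashes to 3; slot 3 is free -> place at 3.
528 hashes to 0, h2=9; 0 taken -> place at 9.
198 hashes to 0, h2=9; 0,9 taken -> place at 7.
728 hashes to 2; slot 2 is free -> place at 2.
352 hashes to 0, h2=3; 0,3 taken -> place at 6.
222 hashes to 2, h2=3; 2 taken -> place at 5.
Table: [616, _, 728, 91, _, 222, 352, 198, _, 528, _]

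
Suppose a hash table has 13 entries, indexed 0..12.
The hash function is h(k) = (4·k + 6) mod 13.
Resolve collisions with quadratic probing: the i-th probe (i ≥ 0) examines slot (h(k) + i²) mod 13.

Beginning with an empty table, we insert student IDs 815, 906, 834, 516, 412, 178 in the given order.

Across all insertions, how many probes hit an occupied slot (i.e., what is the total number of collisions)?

815: h=3 → slot 3
906: h=3, probe 3,4 → slot 4
834: h=1 → slot 1
516: h=3, probe 3,4,7 → slot 7
412: h=3, probe 3,4,7,12 → slot 12
178: h=3, probe 3,4,7,12,6 → slot 6
Table: [—, 834, —, 815, 906, —, 178, 516, —, —, —, —, 412]

10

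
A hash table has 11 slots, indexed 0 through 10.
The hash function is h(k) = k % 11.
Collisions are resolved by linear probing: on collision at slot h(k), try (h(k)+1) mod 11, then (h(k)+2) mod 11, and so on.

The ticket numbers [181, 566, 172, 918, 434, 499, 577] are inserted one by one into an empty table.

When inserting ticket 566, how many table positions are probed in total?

181: h=5 => slot 5
566: h=5, probe 5,6 => slot 6
172: h=7 => slot 7
918: h=5, probe 5,6,7,8 => slot 8
434: h=5, probe 5,6,7,8,9 => slot 9
499: h=4 => slot 4
577: h=5, probe 5,6,7,8,9,10 => slot 10
Table: [∅, ∅, ∅, ∅, 499, 181, 566, 172, 918, 434, 577]

2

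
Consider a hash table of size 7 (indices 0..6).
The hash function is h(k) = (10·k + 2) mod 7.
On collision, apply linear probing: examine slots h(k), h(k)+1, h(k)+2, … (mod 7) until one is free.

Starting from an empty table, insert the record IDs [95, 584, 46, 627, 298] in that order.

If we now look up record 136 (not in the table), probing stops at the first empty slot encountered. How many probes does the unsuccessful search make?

2

Insert 95: h=0, slot 0 empty → index 0.
Insert 584: h=4, slot 4 empty → index 4.
Insert 46: h=0, slot 0 occupied → index 1.
Insert 627: h=0, slots 0,1 occupied → index 2.
Insert 298: h=0, slots 0,1,2 occupied → index 3.
Table: [95, 46, 627, 298, 584, -, -]
Lookup 136: h=4, probe 4,5 → slot 5 empty, not found.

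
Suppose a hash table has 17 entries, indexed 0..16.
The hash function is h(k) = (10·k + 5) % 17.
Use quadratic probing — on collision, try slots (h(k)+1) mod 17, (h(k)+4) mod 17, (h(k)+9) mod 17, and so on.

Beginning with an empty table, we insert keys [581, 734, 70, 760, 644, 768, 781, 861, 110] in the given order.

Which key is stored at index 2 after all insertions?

581: h=1 -> slot 1
734: h=1, probe 1,2 -> slot 2
70: h=8 -> slot 8
760: h=6 -> slot 6
644: h=2, probe 2,3 -> slot 3
768: h=1, probe 1,2,5 -> slot 5
781: h=12 -> slot 12
861: h=13 -> slot 13
110: h=0 -> slot 0
Table: [110, 581, 734, 644, -, 768, 760, -, 70, -, -, -, 781, 861, -, -, -]

734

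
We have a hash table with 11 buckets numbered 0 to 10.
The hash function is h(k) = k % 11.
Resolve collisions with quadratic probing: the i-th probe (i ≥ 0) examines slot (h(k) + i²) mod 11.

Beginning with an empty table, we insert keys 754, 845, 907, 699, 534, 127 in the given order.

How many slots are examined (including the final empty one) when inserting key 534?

754 hashes to 6; slot 6 is free => place at 6.
845 hashes to 9; slot 9 is free => place at 9.
907 hashes to 5; slot 5 is free => place at 5.
699 hashes to 6; 6 taken => place at 7.
534 hashes to 6; 6,7 taken => place at 10.
127 hashes to 6; 6,7,10 taken => place at 4.
Table: [—, —, —, —, 127, 907, 754, 699, —, 845, 534]

3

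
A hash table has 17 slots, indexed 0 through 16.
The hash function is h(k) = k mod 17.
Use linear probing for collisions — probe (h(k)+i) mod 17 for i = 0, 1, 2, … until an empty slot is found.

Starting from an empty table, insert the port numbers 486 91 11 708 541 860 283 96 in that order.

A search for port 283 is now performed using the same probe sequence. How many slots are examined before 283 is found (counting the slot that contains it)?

5

486: h=10 → slot 10
91: h=6 → slot 6
11: h=11 → slot 11
708: h=11, probe 11,12 → slot 12
541: h=14 → slot 14
860: h=10, probe 10,11,12,13 → slot 13
283: h=11, probe 11,12,13,14,15 → slot 15
96: h=11, probe 11,12,13,14,15,16 → slot 16
Table: [., ., ., ., ., ., 91, ., ., ., 486, 11, 708, 860, 541, 283, 96]
Lookup 283: h=11, probe 11,12,13,14,15 → found at 15.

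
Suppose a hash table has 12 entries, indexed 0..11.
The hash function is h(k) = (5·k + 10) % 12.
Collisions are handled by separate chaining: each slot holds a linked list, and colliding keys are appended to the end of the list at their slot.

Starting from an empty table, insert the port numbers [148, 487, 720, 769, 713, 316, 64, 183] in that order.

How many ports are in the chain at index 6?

3

148 -> bucket 6
487 -> bucket 9
720 -> bucket 10
769 -> bucket 3
713 -> bucket 11
316 -> bucket 6 (collision)
64 -> bucket 6 (collision)
183 -> bucket 1
Final buckets:
0: —
1: 183
2: —
3: 769
4: —
5: —
6: 148 -> 316 -> 64
7: —
8: —
9: 487
10: 720
11: 713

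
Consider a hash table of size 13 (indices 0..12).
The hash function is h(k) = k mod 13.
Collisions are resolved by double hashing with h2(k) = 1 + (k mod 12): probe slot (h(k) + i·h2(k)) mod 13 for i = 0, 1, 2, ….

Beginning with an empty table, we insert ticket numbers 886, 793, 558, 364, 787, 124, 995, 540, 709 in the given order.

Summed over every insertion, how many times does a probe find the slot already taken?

6

886: h=2 → slot 2
793: h=0 → slot 0
558: h=12 → slot 12
364: h=0, h2=5, probe 0,5 → slot 5
787: h=7 → slot 7
124: h=7, h2=5, probe 7,12,4 → slot 4
995: h=7, h2=12, probe 7,6 → slot 6
540: h=7, h2=1, probe 7,8 → slot 8
709: h=7, h2=2, probe 7,9 → slot 9
Table: [793, -, 886, -, 124, 364, 995, 787, 540, 709, -, -, 558]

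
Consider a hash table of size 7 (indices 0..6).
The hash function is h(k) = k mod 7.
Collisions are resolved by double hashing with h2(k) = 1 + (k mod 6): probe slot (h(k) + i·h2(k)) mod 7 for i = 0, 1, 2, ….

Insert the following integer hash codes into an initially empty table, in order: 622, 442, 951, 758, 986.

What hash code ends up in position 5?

622 hashes to 6; slot 6 is free → place at 6.
442 hashes to 1; slot 1 is free → place at 1.
951 hashes to 6, h2=4; 6 taken → place at 3.
758 hashes to 2; slot 2 is free → place at 2.
986 hashes to 6, h2=3; 6,2 taken → place at 5.
Table: [., 442, 758, 951, ., 986, 622]

986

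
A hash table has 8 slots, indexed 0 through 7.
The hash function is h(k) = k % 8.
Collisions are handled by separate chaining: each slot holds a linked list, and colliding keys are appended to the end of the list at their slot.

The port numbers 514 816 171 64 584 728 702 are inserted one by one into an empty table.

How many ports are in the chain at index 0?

Insert 514: h=2, bucket 2 empty → new chain.
Insert 816: h=0, bucket 0 empty → new chain.
Insert 171: h=3, bucket 3 empty → new chain.
Insert 64: h=0, bucket 0 nonempty → append to chain.
Insert 584: h=0, bucket 0 nonempty → append to chain.
Insert 728: h=0, bucket 0 nonempty → append to chain.
Insert 702: h=6, bucket 6 empty → new chain.
Final buckets:
0: 816 -> 64 -> 584 -> 728
1: .
2: 514
3: 171
4: .
5: .
6: 702
7: .

4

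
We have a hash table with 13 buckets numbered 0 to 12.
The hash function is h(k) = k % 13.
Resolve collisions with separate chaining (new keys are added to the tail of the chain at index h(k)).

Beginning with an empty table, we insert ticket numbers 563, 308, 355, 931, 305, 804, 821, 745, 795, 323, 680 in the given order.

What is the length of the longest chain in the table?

Insert 563: h=4, bucket 4 empty → new chain.
Insert 308: h=9, bucket 9 empty → new chain.
Insert 355: h=4, bucket 4 nonempty → append to chain.
Insert 931: h=8, bucket 8 empty → new chain.
Insert 305: h=6, bucket 6 empty → new chain.
Insert 804: h=11, bucket 11 empty → new chain.
Insert 821: h=2, bucket 2 empty → new chain.
Insert 745: h=4, bucket 4 nonempty → append to chain.
Insert 795: h=2, bucket 2 nonempty → append to chain.
Insert 323: h=11, bucket 11 nonempty → append to chain.
Insert 680: h=4, bucket 4 nonempty → append to chain.
Final buckets:
0: -
1: -
2: 821 -> 795
3: -
4: 563 -> 355 -> 745 -> 680
5: -
6: 305
7: -
8: 931
9: 308
10: -
11: 804 -> 323
12: -

4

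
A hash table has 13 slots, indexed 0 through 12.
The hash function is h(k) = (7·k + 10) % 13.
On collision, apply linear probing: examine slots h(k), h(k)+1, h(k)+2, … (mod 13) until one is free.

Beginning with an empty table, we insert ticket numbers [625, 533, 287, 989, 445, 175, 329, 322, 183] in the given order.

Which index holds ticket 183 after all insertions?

8

Insert 625: h=4, slot 4 empty => index 4.
Insert 533: h=10, slot 10 empty => index 10.
Insert 287: h=4, slot 4 occupied => index 5.
Insert 989: h=4, slots 4,5 occupied => index 6.
Insert 445: h=5, slots 5,6 occupied => index 7.
Insert 175: h=0, slot 0 empty => index 0.
Insert 329: h=12, slot 12 empty => index 12.
Insert 322: h=2, slot 2 empty => index 2.
Insert 183: h=4, slots 4,5,6,7 occupied => index 8.
Table: [175, -, 322, -, 625, 287, 989, 445, 183, -, 533, -, 329]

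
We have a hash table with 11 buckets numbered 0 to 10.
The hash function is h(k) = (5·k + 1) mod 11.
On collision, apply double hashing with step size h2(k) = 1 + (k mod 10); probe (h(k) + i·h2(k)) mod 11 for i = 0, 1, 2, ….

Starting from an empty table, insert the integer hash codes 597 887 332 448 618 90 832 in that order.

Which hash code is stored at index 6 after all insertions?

Insert 597: h=5, slot 5 empty => index 5.
Insert 887: h=3, slot 3 empty => index 3.
Insert 332: h=0, slot 0 empty => index 0.
Insert 448: h=8, slot 8 empty => index 8.
Insert 618: h=0, h2=9, slot 0 occupied => index 9.
Insert 90: h=0, h2=1, slot 0 occupied => index 1.
Insert 832: h=3, h2=3, slot 3 occupied => index 6.
Table: [332, 90, —, 887, —, 597, 832, —, 448, 618, —]

832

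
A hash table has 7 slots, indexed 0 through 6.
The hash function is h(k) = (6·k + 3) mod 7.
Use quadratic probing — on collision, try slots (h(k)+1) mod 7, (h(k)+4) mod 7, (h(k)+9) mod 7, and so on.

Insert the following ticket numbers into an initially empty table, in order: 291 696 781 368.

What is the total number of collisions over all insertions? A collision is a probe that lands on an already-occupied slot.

5

291 hashes to 6; slot 6 is free => place at 6.
696 hashes to 0; slot 0 is free => place at 0.
781 hashes to 6; 6,0 taken => place at 3.
368 hashes to 6; 6,0,3 taken => place at 1.
Table: [696, 368, -, 781, -, -, 291]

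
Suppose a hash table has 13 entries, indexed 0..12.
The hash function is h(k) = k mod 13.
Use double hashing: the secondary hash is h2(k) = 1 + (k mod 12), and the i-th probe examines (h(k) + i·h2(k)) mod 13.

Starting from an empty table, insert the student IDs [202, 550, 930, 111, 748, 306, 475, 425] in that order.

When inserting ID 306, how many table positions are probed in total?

3

202 hashes to 7; slot 7 is free → place at 7.
550 hashes to 4; slot 4 is free → place at 4.
930 hashes to 7, h2=7; 7 taken → place at 1.
111 hashes to 7, h2=4; 7 taken → place at 11.
748 hashes to 7, h2=5; 7 taken → place at 12.
306 hashes to 7, h2=7; 7,1 taken → place at 8.
475 hashes to 7, h2=8; 7 taken → place at 2.
425 hashes to 9; slot 9 is free → place at 9.
Table: [∅, 930, 475, ∅, 550, ∅, ∅, 202, 306, 425, ∅, 111, 748]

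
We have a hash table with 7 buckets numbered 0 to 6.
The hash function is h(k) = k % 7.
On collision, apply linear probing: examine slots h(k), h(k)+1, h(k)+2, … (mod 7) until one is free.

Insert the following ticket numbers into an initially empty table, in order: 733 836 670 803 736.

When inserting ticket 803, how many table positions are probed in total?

3

733 hashes to 5; slot 5 is free -> place at 5.
836 hashes to 3; slot 3 is free -> place at 3.
670 hashes to 5; 5 taken -> place at 6.
803 hashes to 5; 5,6 taken -> place at 0.
736 hashes to 1; slot 1 is free -> place at 1.
Table: [803, 736, ., 836, ., 733, 670]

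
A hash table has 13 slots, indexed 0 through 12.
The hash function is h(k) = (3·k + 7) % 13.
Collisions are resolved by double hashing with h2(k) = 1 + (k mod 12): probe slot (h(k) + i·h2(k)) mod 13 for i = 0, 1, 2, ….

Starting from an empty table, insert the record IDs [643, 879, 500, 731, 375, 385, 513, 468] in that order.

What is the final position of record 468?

643 hashes to 12; slot 12 is free => place at 12.
879 hashes to 5; slot 5 is free => place at 5.
500 hashes to 12, h2=9; 12 taken => place at 8.
731 hashes to 3; slot 3 is free => place at 3.
375 hashes to 1; slot 1 is free => place at 1.
385 hashes to 5, h2=2; 5 taken => place at 7.
513 hashes to 12, h2=10; 12 taken => place at 9.
468 hashes to 7, h2=1; 7,8,9 taken => place at 10.
Table: [_, 375, _, 731, _, 879, _, 385, 500, 513, 468, _, 643]

10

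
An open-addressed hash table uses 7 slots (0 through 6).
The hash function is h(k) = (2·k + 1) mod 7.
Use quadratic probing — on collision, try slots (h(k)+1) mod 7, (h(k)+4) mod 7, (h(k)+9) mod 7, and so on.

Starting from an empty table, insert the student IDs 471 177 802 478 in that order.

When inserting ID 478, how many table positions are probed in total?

4

471 hashes to 5; slot 5 is free => place at 5.
177 hashes to 5; 5 taken => place at 6.
802 hashes to 2; slot 2 is free => place at 2.
478 hashes to 5; 5,6,2 taken => place at 0.
Table: [478, ∅, 802, ∅, ∅, 471, 177]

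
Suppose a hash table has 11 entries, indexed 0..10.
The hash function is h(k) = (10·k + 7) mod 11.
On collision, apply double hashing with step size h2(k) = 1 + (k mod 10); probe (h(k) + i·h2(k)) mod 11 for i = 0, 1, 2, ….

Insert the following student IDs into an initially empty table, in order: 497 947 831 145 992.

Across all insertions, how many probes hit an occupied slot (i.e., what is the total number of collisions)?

2

Insert 497: h=5, slot 5 empty -> index 5.
Insert 947: h=6, slot 6 empty -> index 6.
Insert 831: h=1, slot 1 empty -> index 1.
Insert 145: h=5, h2=6, slot 5 occupied -> index 0.
Insert 992: h=5, h2=3, slot 5 occupied -> index 8.
Table: [145, 831, ., ., ., 497, 947, ., 992, ., .]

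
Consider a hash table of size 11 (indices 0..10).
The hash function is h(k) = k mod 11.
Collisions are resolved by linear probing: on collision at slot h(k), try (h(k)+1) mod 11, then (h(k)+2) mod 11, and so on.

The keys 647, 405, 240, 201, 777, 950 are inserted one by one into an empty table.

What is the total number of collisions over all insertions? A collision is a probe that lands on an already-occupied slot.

Insert 647: h=9, slot 9 empty => index 9.
Insert 405: h=9, slot 9 occupied => index 10.
Insert 240: h=9, slots 9,10 occupied => index 0.
Insert 201: h=3, slot 3 empty => index 3.
Insert 777: h=7, slot 7 empty => index 7.
Insert 950: h=4, slot 4 empty => index 4.
Table: [240, _, _, 201, 950, _, _, 777, _, 647, 405]

3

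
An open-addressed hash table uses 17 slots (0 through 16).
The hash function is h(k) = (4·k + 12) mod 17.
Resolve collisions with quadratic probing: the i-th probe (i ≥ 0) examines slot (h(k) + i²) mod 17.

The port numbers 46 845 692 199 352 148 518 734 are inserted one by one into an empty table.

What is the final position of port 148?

46 hashes to 9; slot 9 is free → place at 9.
845 hashes to 9; 9 taken → place at 10.
692 hashes to 9; 9,10 taken → place at 13.
199 hashes to 9; 9,10,13 taken → place at 1.
352 hashes to 9; 9,10,13,1 taken → place at 8.
148 hashes to 9; 9,10,13,1,8 taken → place at 0.
518 hashes to 10; 10 taken → place at 11.
734 hashes to 7; slot 7 is free → place at 7.
Table: [148, 199, -, -, -, -, -, 734, 352, 46, 845, 518, -, 692, -, -, -]

0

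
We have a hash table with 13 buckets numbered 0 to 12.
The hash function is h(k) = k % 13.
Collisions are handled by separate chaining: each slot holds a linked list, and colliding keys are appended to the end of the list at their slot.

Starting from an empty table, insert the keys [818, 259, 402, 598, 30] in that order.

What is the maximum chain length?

3

Insert 818: h=12, bucket 12 empty → new chain.
Insert 259: h=12, bucket 12 nonempty → append to chain.
Insert 402: h=12, bucket 12 nonempty → append to chain.
Insert 598: h=0, bucket 0 empty → new chain.
Insert 30: h=4, bucket 4 empty → new chain.
Final buckets:
0: 598
1: -
2: -
3: -
4: 30
5: -
6: -
7: -
8: -
9: -
10: -
11: -
12: 818 -> 259 -> 402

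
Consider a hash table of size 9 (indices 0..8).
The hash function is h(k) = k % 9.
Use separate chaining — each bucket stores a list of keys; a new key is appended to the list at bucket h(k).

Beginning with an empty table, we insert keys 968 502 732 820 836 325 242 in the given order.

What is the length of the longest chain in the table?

2

968 -> bucket 5
502 -> bucket 7
732 -> bucket 3
820 -> bucket 1
836 -> bucket 8
325 -> bucket 1 (collision)
242 -> bucket 8 (collision)
Final buckets:
0: .
1: 820 -> 325
2: .
3: 732
4: .
5: 968
6: .
7: 502
8: 836 -> 242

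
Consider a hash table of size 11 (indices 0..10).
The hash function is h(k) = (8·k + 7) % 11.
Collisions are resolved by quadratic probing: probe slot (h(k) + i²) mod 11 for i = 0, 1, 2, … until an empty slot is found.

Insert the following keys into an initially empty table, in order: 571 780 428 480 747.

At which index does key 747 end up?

571: h=10 -> slot 10
780: h=10, probe 10,0 -> slot 0
428: h=10, probe 10,0,3 -> slot 3
480: h=8 -> slot 8
747: h=10, probe 10,0,3,8,4 -> slot 4
Table: [780, ., ., 428, 747, ., ., ., 480, ., 571]

4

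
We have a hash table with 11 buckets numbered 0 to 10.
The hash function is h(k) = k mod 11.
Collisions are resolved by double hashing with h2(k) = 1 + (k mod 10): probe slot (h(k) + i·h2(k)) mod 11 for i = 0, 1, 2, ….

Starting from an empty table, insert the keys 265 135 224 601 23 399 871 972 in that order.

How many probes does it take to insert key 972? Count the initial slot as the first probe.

3

265 hashes to 1; slot 1 is free -> place at 1.
135 hashes to 3; slot 3 is free -> place at 3.
224 hashes to 4; slot 4 is free -> place at 4.
601 hashes to 7; slot 7 is free -> place at 7.
23 hashes to 1, h2=4; 1 taken -> place at 5.
399 hashes to 3, h2=10; 3 taken -> place at 2.
871 hashes to 2, h2=2; 2,4 taken -> place at 6.
972 hashes to 4, h2=3; 4,7 taken -> place at 10.
Table: [∅, 265, 399, 135, 224, 23, 871, 601, ∅, ∅, 972]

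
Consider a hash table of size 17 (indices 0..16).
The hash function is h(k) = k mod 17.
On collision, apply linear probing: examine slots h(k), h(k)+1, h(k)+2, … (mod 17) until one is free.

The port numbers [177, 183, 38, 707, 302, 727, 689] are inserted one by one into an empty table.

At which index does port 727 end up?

15

177 hashes to 7; slot 7 is free -> place at 7.
183 hashes to 13; slot 13 is free -> place at 13.
38 hashes to 4; slot 4 is free -> place at 4.
707 hashes to 10; slot 10 is free -> place at 10.
302 hashes to 13; 13 taken -> place at 14.
727 hashes to 13; 13,14 taken -> place at 15.
689 hashes to 9; slot 9 is free -> place at 9.
Table: [-, -, -, -, 38, -, -, 177, -, 689, 707, -, -, 183, 302, 727, -]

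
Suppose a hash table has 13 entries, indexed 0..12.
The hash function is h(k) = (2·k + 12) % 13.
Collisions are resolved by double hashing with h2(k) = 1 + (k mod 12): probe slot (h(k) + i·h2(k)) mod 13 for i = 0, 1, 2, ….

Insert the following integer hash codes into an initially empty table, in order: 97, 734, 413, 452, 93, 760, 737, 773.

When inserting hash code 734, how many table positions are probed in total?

2

Insert 97: h=11, slot 11 empty -> index 11.
Insert 734: h=11, h2=3, slot 11 occupied -> index 1.
Insert 413: h=6, slot 6 empty -> index 6.
Insert 452: h=6, h2=9, slot 6 occupied -> index 2.
Insert 93: h=3, slot 3 empty -> index 3.
Insert 760: h=11, h2=5, slots 11,3 occupied -> index 8.
Insert 737: h=4, slot 4 empty -> index 4.
Insert 773: h=11, h2=6, slots 11,4 occupied -> index 10.
Table: [—, 734, 452, 93, 737, —, 413, —, 760, —, 773, 97, —]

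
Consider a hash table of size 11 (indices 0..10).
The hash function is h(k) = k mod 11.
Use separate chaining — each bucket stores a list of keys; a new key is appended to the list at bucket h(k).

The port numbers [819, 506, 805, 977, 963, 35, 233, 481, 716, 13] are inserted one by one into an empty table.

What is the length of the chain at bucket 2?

4

Insert 819: h=5, bucket 5 empty -> new chain.
Insert 506: h=0, bucket 0 empty -> new chain.
Insert 805: h=2, bucket 2 empty -> new chain.
Insert 977: h=9, bucket 9 empty -> new chain.
Insert 963: h=6, bucket 6 empty -> new chain.
Insert 35: h=2, bucket 2 nonempty -> append to chain.
Insert 233: h=2, bucket 2 nonempty -> append to chain.
Insert 481: h=8, bucket 8 empty -> new chain.
Insert 716: h=1, bucket 1 empty -> new chain.
Insert 13: h=2, bucket 2 nonempty -> append to chain.
Final buckets:
0: 506
1: 716
2: 805 -> 35 -> 233 -> 13
3: —
4: —
5: 819
6: 963
7: —
8: 481
9: 977
10: —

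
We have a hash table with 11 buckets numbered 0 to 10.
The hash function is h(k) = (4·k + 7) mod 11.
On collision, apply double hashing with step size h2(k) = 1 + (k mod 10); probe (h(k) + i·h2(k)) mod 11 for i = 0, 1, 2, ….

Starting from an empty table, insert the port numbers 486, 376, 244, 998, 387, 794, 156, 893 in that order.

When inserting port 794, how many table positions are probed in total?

3

486: h=4 → slot 4
376: h=4, h2=7, probe 4,0 → slot 0
244: h=4, h2=5, probe 4,9 → slot 9
998: h=6 → slot 6
387: h=4, h2=8, probe 4,1 → slot 1
794: h=4, h2=5, probe 4,9,3 → slot 3
156: h=4, h2=7, probe 4,0,7 → slot 7
893: h=4, h2=4, probe 4,8 → slot 8
Table: [376, 387, ., 794, 486, ., 998, 156, 893, 244, .]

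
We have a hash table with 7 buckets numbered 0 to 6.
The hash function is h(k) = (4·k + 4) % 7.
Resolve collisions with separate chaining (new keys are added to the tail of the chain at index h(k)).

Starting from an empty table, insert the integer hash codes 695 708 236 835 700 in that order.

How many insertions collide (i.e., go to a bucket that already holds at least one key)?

1

695 → bucket 5
708 → bucket 1
236 → bucket 3
835 → bucket 5 (collision)
700 → bucket 4
Final buckets:
0: -
1: 708
2: -
3: 236
4: 700
5: 695 -> 835
6: -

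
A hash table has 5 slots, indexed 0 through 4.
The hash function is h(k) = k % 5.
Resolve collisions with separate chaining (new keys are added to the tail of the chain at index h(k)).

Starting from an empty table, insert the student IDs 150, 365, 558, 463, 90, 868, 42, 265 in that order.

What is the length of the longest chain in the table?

4

Insert 150: h=0, bucket 0 empty → new chain.
Insert 365: h=0, bucket 0 nonempty → append to chain.
Insert 558: h=3, bucket 3 empty → new chain.
Insert 463: h=3, bucket 3 nonempty → append to chain.
Insert 90: h=0, bucket 0 nonempty → append to chain.
Insert 868: h=3, bucket 3 nonempty → append to chain.
Insert 42: h=2, bucket 2 empty → new chain.
Insert 265: h=0, bucket 0 nonempty → append to chain.
Final buckets:
0: 150 -> 365 -> 90 -> 265
1: .
2: 42
3: 558 -> 463 -> 868
4: .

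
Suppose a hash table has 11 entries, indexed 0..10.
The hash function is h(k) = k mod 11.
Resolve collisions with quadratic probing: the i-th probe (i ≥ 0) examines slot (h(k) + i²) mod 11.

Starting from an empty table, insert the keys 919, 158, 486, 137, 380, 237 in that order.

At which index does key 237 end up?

10

919 hashes to 6; slot 6 is free => place at 6.
158 hashes to 4; slot 4 is free => place at 4.
486 hashes to 2; slot 2 is free => place at 2.
137 hashes to 5; slot 5 is free => place at 5.
380 hashes to 6; 6 taken => place at 7.
237 hashes to 6; 6,7 taken => place at 10.
Table: [∅, ∅, 486, ∅, 158, 137, 919, 380, ∅, ∅, 237]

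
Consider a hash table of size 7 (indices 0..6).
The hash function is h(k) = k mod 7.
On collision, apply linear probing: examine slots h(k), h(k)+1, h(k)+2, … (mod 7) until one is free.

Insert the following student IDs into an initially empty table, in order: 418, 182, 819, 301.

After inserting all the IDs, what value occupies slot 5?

418

418: h=5 -> slot 5
182: h=0 -> slot 0
819: h=0, probe 0,1 -> slot 1
301: h=0, probe 0,1,2 -> slot 2
Table: [182, 819, 301, -, -, 418, -]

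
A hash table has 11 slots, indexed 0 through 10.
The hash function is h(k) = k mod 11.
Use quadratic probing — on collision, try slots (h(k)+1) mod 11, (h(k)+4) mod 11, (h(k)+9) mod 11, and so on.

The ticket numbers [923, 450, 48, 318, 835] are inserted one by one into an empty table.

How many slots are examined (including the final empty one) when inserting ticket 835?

4

923 hashes to 10; slot 10 is free → place at 10.
450 hashes to 10; 10 taken → place at 0.
48 hashes to 4; slot 4 is free → place at 4.
318 hashes to 10; 10,0 taken → place at 3.
835 hashes to 10; 10,0,3 taken → place at 8.
Table: [450, ., ., 318, 48, ., ., ., 835, ., 923]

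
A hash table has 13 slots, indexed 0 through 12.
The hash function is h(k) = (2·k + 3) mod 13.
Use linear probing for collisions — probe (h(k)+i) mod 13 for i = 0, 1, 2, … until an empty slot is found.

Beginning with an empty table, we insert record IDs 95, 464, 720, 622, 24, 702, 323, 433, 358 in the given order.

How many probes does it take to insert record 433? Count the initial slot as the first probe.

7

Insert 95: h=11, slot 11 empty → index 11.
Insert 464: h=8, slot 8 empty → index 8.
Insert 720: h=0, slot 0 empty → index 0.
Insert 622: h=12, slot 12 empty → index 12.
Insert 24: h=12, slots 12,0 occupied → index 1.
Insert 702: h=3, slot 3 empty → index 3.
Insert 323: h=12, slots 12,0,1 occupied → index 2.
Insert 433: h=11, slots 11,12,0,1,2,3 occupied → index 4.
Insert 358: h=4, slot 4 occupied → index 5.
Table: [720, 24, 323, 702, 433, 358, -, -, 464, -, -, 95, 622]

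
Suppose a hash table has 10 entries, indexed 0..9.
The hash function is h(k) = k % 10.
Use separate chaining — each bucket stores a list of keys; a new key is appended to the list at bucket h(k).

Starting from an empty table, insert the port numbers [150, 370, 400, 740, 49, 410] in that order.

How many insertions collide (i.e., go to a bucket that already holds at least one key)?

4

150 -> bucket 0
370 -> bucket 0 (collision)
400 -> bucket 0 (collision)
740 -> bucket 0 (collision)
49 -> bucket 9
410 -> bucket 0 (collision)
Final buckets:
0: 150 -> 370 -> 400 -> 740 -> 410
1: .
2: .
3: .
4: .
5: .
6: .
7: .
8: .
9: 49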